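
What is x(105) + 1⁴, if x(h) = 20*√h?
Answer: 1 + 20*√105 ≈ 205.94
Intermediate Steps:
x(105) + 1⁴ = 20*√105 + 1⁴ = 20*√105 + 1 = 1 + 20*√105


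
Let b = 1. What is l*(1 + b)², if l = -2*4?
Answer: -32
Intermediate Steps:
l = -8
l*(1 + b)² = -8*(1 + 1)² = -8*2² = -8*4 = -32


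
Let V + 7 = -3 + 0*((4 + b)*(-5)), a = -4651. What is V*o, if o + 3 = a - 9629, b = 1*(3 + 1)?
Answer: 142830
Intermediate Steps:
b = 4 (b = 1*4 = 4)
V = -10 (V = -7 + (-3 + 0*((4 + 4)*(-5))) = -7 + (-3 + 0*(8*(-5))) = -7 + (-3 + 0*(-40)) = -7 + (-3 + 0) = -7 - 3 = -10)
o = -14283 (o = -3 + (-4651 - 9629) = -3 - 14280 = -14283)
V*o = -10*(-14283) = 142830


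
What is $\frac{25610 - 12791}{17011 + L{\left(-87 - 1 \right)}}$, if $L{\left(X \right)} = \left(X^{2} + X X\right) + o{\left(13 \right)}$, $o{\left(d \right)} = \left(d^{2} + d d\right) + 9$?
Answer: $\frac{12819}{32846} \approx 0.39028$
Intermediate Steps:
$o{\left(d \right)} = 9 + 2 d^{2}$ ($o{\left(d \right)} = \left(d^{2} + d^{2}\right) + 9 = 2 d^{2} + 9 = 9 + 2 d^{2}$)
$L{\left(X \right)} = 347 + 2 X^{2}$ ($L{\left(X \right)} = \left(X^{2} + X X\right) + \left(9 + 2 \cdot 13^{2}\right) = \left(X^{2} + X^{2}\right) + \left(9 + 2 \cdot 169\right) = 2 X^{2} + \left(9 + 338\right) = 2 X^{2} + 347 = 347 + 2 X^{2}$)
$\frac{25610 - 12791}{17011 + L{\left(-87 - 1 \right)}} = \frac{25610 - 12791}{17011 + \left(347 + 2 \left(-87 - 1\right)^{2}\right)} = \frac{12819}{17011 + \left(347 + 2 \left(-87 - 1\right)^{2}\right)} = \frac{12819}{17011 + \left(347 + 2 \left(-88\right)^{2}\right)} = \frac{12819}{17011 + \left(347 + 2 \cdot 7744\right)} = \frac{12819}{17011 + \left(347 + 15488\right)} = \frac{12819}{17011 + 15835} = \frac{12819}{32846}$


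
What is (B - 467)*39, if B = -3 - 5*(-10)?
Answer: -16380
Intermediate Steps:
B = 47 (B = -3 + 50 = 47)
(B - 467)*39 = (47 - 467)*39 = -420*39 = -16380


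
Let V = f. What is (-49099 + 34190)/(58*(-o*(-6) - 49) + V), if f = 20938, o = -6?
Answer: -14909/16008 ≈ -0.93135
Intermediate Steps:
V = 20938
(-49099 + 34190)/(58*(-o*(-6) - 49) + V) = (-49099 + 34190)/(58*(-(-6)*(-6) - 49) + 20938) = -14909/(58*(-1*36 - 49) + 20938) = -14909/(58*(-36 - 49) + 20938) = -14909/(58*(-85) + 20938) = -14909/(-4930 + 20938) = -14909/16008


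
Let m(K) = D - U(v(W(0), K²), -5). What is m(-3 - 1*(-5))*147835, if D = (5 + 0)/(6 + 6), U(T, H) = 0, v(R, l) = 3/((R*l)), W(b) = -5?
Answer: 739175/12 ≈ 61598.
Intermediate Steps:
v(R, l) = 3/(R*l) (v(R, l) = 3*(1/(R*l)) = 3/(R*l))
D = 5/12 ≈ 0.41667
m(K) = 5/12 (m(K) = 5/12 - 1*0 = 5/12 + 0 = 5/12)
m(-3 - 1*(-5))*147835 = (5/12)*147835 = 739175/12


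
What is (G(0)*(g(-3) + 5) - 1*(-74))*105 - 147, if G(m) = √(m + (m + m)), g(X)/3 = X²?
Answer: 7623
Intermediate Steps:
g(X) = 3*X²
G(m) = √3*√m (G(m) = √(m + 2*m) = √(3*m) = √3*√m)
(G(0)*(g(-3) + 5) - 1*(-74))*105 - 147 = ((√3*√0)*(3*(-3)² + 5) - 1*(-74))*105 - 147 = ((√3*0)*(3*9 + 5) + 74)*105 - 147 = (0*(27 + 5) + 74)*105 - 147 = (0*32 + 74)*105 - 147 = (0 + 74)*105 - 147 = 74*105 - 147 = 7770 - 147 = 7623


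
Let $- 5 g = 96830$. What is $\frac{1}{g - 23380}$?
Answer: $- \frac{1}{42746} \approx -2.3394 \cdot 10^{-5}$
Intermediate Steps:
$g = -19366$ ($g = \left(- \frac{1}{5}\right) 96830 = -19366$)
$\frac{1}{g - 23380} = \frac{1}{-19366 - 23380} = \frac{1}{-42746} = - \frac{1}{42746}$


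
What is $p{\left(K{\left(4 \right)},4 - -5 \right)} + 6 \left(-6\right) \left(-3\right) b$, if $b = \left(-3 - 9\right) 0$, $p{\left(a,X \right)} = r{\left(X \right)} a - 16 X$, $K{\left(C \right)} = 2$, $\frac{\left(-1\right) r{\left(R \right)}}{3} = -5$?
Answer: $-114$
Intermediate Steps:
$r{\left(R \right)} = 15$ ($r{\left(R \right)} = \left(-3\right) \left(-5\right) = 15$)
$p{\left(a,X \right)} = - 16 X + 15 a$ ($p{\left(a,X \right)} = 15 a - 16 X = - 16 X + 15 a$)
$b = 0$ ($b = \left(-12\right) 0 = 0$)
$p{\left(K{\left(4 \right)},4 - -5 \right)} + 6 \left(-6\right) \left(-3\right) b = \left(- 16 \left(4 - -5\right) + 15 \cdot 2\right) + 6 \left(-6\right) \left(-3\right) 0 = \left(- 16 \left(4 + 5\right) + 30\right) + \left(-36\right) \left(-3\right) 0 = \left(\left(-16\right) 9 + 30\right) + 108 \cdot 0 = \left(-144 + 30\right) + 0 = -114 + 0 = -114$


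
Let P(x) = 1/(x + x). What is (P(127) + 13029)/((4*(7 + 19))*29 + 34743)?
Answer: 3309367/9590786 ≈ 0.34506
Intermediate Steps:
P(x) = 1/(2*x)
(P(127) + 13029)/((4*(7 + 19))*29 + 34743) = ((½)/127 + 13029)/((4*(7 + 19))*29 + 34743) = ((½)*(1/127) + 13029)/((4*26)*29 + 34743) = (1/254 + 13029)/(104*29 + 34743) = 3309367/(254*(3016 + 34743)) = (3309367/254)/37759 = (3309367/254)*(1/37759) = 3309367/9590786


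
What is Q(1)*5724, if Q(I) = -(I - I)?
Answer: 0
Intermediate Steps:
Q(I) = 0 (Q(I) = -1*0 = 0)
Q(1)*5724 = 0*5724 = 0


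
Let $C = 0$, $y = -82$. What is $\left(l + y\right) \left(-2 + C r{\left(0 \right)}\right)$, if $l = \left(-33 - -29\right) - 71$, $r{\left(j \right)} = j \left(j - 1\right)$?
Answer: $314$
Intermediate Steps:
$r{\left(j \right)} = j \left(-1 + j\right)$
$l = -75$ ($l = \left(-33 + 29\right) - 71 = -4 - 71 = -75$)
$\left(l + y\right) \left(-2 + C r{\left(0 \right)}\right) = \left(-75 - 82\right) \left(-2 + 0 \cdot 0 \left(-1 + 0\right)\right) = - 157 \left(-2 + 0 \cdot 0 \left(-1\right)\right) = - 157 \left(-2 + 0 \cdot 0\right) = - 157 \left(-2 + 0\right) = \left(-157\right) \left(-2\right) = 314$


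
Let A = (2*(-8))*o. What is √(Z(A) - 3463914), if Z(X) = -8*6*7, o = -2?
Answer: 5*I*√138570 ≈ 1861.3*I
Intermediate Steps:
A = 32 (A = (2*(-8))*(-2) = -16*(-2) = 32)
Z(X) = -336 (Z(X) = -48*7 = -336)
√(Z(A) - 3463914) = √(-336 - 3463914) = √(-3464250) = 5*I*√138570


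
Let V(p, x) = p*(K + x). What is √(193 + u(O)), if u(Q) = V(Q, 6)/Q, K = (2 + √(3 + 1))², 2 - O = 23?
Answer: √215 ≈ 14.663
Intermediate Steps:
O = -21 (O = 2 - 1*23 = 2 - 23 = -21)
K = 16 (K = (2 + √4)² = (2 + 2)² = 4² = 16)
V(p, x) = p*(16 + x)
u(Q) = 22 (u(Q) = (Q*(16 + 6))/Q = (Q*22)/Q = (22*Q)/Q = 22)
√(193 + u(O)) = √(193 + 22) = √215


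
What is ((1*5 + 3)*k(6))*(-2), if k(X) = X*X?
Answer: -576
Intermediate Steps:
k(X) = X²
((1*5 + 3)*k(6))*(-2) = ((1*5 + 3)*6²)*(-2) = ((5 + 3)*36)*(-2) = (8*36)*(-2) = 288*(-2) = -576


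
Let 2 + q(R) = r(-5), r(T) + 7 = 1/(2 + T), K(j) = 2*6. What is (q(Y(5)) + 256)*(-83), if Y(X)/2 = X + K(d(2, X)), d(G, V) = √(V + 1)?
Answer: -61420/3 ≈ -20473.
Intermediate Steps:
d(G, V) = √(1 + V)
K(j) = 12
Y(X) = 24 + 2*X (Y(X) = 2*(X + 12) = 2*(12 + X) = 24 + 2*X)
r(T) = -7 + 1/(2 + T)
q(R) = -28/3 (q(R) = -2 + (-13 - 7*(-5))/(2 - 5) = -2 + (-13 + 35)/(-3) = -2 - ⅓*22 = -2 - 22/3 = -28/3)
(q(Y(5)) + 256)*(-83) = (-28/3 + 256)*(-83) = (740/3)*(-83) = -61420/3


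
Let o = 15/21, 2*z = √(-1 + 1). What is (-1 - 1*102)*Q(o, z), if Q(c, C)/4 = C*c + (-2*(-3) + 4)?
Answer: -4120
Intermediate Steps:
z = 0 (z = √(-1 + 1)/2 = √0/2 = (½)*0 = 0)
o = 5/7 (o = 15*(1/21) = 5/7 ≈ 0.71429)
Q(c, C) = 40 + 4*C*c (Q(c, C) = 4*(C*c + (-2*(-3) + 4)) = 4*(C*c + (6 + 4)) = 4*(C*c + 10) = 4*(10 + C*c) = 40 + 4*C*c)
(-1 - 1*102)*Q(o, z) = (-1 - 1*102)*(40 + 4*0*(5/7)) = (-1 - 102)*(40 + 0) = -103*40 = -4120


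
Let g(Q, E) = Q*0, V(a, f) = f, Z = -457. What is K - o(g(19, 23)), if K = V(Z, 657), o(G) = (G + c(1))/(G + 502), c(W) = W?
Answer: 329813/502 ≈ 657.00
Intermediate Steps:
g(Q, E) = 0
o(G) = (1 + G)/(502 + G) (o(G) = (G + 1)/(G + 502) = (1 + G)/(502 + G))
K = 657
K - o(g(19, 23)) = 657 - (1 + 0)/(502 + 0) = 657 - 1/502 = 329813/502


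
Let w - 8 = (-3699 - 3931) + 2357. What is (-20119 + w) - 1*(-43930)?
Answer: 18546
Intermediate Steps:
w = -5265 (w = 8 + ((-3699 - 3931) + 2357) = 8 + (-7630 + 2357) = 8 - 5273 = -5265)
(-20119 + w) - 1*(-43930) = (-20119 - 5265) - 1*(-43930) = -25384 + 43930 = 18546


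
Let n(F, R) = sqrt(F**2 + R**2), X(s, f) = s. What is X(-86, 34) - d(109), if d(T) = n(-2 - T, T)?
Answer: -86 - sqrt(24202) ≈ -241.57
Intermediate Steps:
d(T) = sqrt(T**2 + (-2 - T)**2) (d(T) = sqrt((-2 - T)**2 + T**2) = sqrt(T**2 + (-2 - T)**2))
X(-86, 34) - d(109) = -86 - sqrt(109**2 + (2 + 109)**2) = -86 - sqrt(11881 + 111**2) = -86 - sqrt(11881 + 12321) = -86 - sqrt(24202)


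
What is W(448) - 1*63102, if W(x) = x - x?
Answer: -63102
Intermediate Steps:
W(x) = 0
W(448) - 1*63102 = 0 - 1*63102 = 0 - 63102 = -63102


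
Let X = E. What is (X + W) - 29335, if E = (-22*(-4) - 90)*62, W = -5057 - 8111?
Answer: -42627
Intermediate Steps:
W = -13168
E = -124 (E = (88 - 90)*62 = -2*62 = -124)
X = -124
(X + W) - 29335 = (-124 - 13168) - 29335 = -13292 - 29335 = -42627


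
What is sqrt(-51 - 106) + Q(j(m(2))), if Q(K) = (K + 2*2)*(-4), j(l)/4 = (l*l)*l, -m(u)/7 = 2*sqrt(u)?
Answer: -16 + 87808*sqrt(2) + I*sqrt(157) ≈ 1.2416e+5 + 12.53*I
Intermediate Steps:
m(u) = -14*sqrt(u)
j(l) = 4*l**3 (j(l) = 4*((l*l)*l) = 4*(l**2*l) = 4*l**3)
Q(K) = -16 - 4*K (Q(K) = (K + 4)*(-4) = (4 + K)*(-4) = -16 - 4*K)
sqrt(-51 - 106) + Q(j(m(2))) = sqrt(-51 - 106) + (-16 - 16*(-14*sqrt(2))**3) = sqrt(-157) + (-16 - 16*(-5488*sqrt(2))) = I*sqrt(157) + (-16 - (-87808)*sqrt(2)) = I*sqrt(157) + (-16 + 87808*sqrt(2)) = -16 + 87808*sqrt(2) + I*sqrt(157)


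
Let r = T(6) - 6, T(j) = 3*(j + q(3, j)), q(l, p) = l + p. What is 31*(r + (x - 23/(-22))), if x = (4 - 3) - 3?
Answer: 25947/22 ≈ 1179.4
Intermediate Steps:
T(j) = 9 + 6*j (T(j) = 3*(j + (3 + j)) = 3*(3 + 2*j) = 9 + 6*j)
x = -2 (x = 1 - 3 = -2)
r = 39 (r = (9 + 6*6) - 6 = (9 + 36) - 6 = 45 - 6 = 39)
31*(r + (x - 23/(-22))) = 31*(39 + (-2 - 23/(-22))) = 31*(39 + (-2 - 23*(-1/22))) = 31*(39 + (-2 + 23/22)) = 31*(39 - 21/22) = 31*(837/22) = 25947/22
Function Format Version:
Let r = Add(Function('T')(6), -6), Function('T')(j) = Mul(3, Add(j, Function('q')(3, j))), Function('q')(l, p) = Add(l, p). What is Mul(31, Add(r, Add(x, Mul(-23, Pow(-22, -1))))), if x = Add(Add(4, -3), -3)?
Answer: Rational(25947, 22) ≈ 1179.4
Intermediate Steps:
Function('T')(j) = Add(9, Mul(6, j)) (Function('T')(j) = Mul(3, Add(j, Add(3, j))) = Mul(3, Add(3, Mul(2, j))) = Add(9, Mul(6, j)))
x = -2 (x = Add(1, -3) = -2)
r = 39 (r = Add(Add(9, Mul(6, 6)), -6) = Add(Add(9, 36), -6) = Add(45, -6) = 39)
Mul(31, Add(r, Add(x, Mul(-23, Pow(-22, -1))))) = Mul(31, Add(39, Add(-2, Mul(-23, Pow(-22, -1))))) = Mul(31, Add(39, Add(-2, Mul(-23, Rational(-1, 22))))) = Mul(31, Add(39, Add(-2, Rational(23, 22)))) = Mul(31, Add(39, Rational(-21, 22))) = Mul(31, Rational(837, 22)) = Rational(25947, 22)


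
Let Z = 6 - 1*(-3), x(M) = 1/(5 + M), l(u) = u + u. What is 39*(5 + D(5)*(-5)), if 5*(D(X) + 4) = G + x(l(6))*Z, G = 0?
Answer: 16224/17 ≈ 954.35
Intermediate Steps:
l(u) = 2*u
Z = 9 (Z = 6 + 3 = 9)
D(X) = -331/85 (D(X) = -4 + (0 + 9/(5 + 2*6))/5 = -4 + (0 + 9/(5 + 12))/5 = -4 + (0 + 9/17)/5 = -4 + (⅕)*(9/17) = -4 + 9/85 = -331/85)
39*(5 + D(5)*(-5)) = 39*(5 - 331/85*(-5)) = 39*(5 + 331/17) = 39*(416/17) = 16224/17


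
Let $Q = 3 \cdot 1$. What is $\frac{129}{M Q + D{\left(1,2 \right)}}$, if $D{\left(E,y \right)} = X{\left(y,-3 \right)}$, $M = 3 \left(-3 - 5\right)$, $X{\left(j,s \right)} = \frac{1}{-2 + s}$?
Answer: $- \frac{645}{361} \approx -1.7867$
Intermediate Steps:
$M = -24$ ($M = 3 \left(-8\right) = -24$)
$D{\left(E,y \right)} = - \frac{1}{5}$ ($D{\left(E,y \right)} = \frac{1}{-2 - 3} = \frac{1}{-5} = - \frac{1}{5}$)
$Q = 3$
$\frac{129}{M Q + D{\left(1,2 \right)}} = \frac{129}{\left(-24\right) 3 - \frac{1}{5}} = \frac{129}{-72 - \frac{1}{5}} = \frac{129}{- \frac{361}{5}} = 129 \left(- \frac{5}{361}\right) = - \frac{645}{361}$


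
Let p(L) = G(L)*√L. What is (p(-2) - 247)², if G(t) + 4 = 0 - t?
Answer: 61001 + 988*I*√2 ≈ 61001.0 + 1397.2*I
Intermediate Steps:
G(t) = -4 - t (G(t) = -4 + (0 - t) = -4 - t)
p(L) = √L*(-4 - L) (p(L) = (-4 - L)*√L = √L*(-4 - L))
(p(-2) - 247)² = (√(-2)*(-4 - 1*(-2)) - 247)² = ((I*√2)*(-4 + 2) - 247)² = ((I*√2)*(-2) - 247)² = (-2*I*√2 - 247)² = (-247 - 2*I*√2)²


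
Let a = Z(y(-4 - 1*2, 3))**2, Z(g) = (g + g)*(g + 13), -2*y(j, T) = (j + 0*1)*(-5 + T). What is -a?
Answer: -7056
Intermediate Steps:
y(j, T) = -j*(-5 + T)/2 (y(j, T) = -(j + 0*1)*(-5 + T)/2 = -(j + 0)*(-5 + T)/2 = -j*(-5 + T)/2)
Z(g) = 2*g*(13 + g) (Z(g) = (2*g)*(13 + g) = 2*g*(13 + g))
a = 7056 (a = (2*((-4 - 1*2)*(5 - 1*3)/2)*(13 + (-4 - 1*2)*(5 - 1*3)/2))**2 = (2*((-4 - 2)*(5 - 3)/2)*(13 + (-4 - 2)*(5 - 3)/2))**2 = (2*((1/2)*(-6)*2)*(13 + (1/2)*(-6)*2))**2 = (2*(-6)*(13 - 6))**2 = (2*(-6)*7)**2 = (-84)**2 = 7056)
-a = -1*7056 = -7056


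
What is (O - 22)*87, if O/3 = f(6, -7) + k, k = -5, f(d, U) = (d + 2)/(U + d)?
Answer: -5307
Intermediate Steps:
f(d, U) = (2 + d)/(U + d)
O = -39 (O = 3*((2 + 6)/(-7 + 6) - 5) = 3*(8/(-1) - 5) = 3*(-1*8 - 5) = 3*(-8 - 5) = 3*(-13) = -39)
(O - 22)*87 = (-39 - 22)*87 = -61*87 = -5307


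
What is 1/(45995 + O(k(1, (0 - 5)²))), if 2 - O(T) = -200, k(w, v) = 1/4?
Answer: 1/46197 ≈ 2.1646e-5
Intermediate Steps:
k(w, v) = ¼
O(T) = 202 (O(T) = 2 - 1*(-200) = 2 + 200 = 202)
1/(45995 + O(k(1, (0 - 5)²))) = 1/(45995 + 202) = 1/46197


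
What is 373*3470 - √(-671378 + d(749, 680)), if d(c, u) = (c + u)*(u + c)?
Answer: 1294310 - √1370663 ≈ 1.2931e+6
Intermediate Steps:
d(c, u) = (c + u)² (d(c, u) = (c + u)*(c + u) = (c + u)²)
373*3470 - √(-671378 + d(749, 680)) = 373*3470 - √(-671378 + (749 + 680)²) = 1294310 - √(-671378 + 1429²) = 1294310 - √(-671378 + 2042041) = 1294310 - √1370663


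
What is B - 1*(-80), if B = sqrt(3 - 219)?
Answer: 80 + 6*I*sqrt(6) ≈ 80.0 + 14.697*I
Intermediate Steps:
B = 6*I*sqrt(6) (B = sqrt(-216) = 6*I*sqrt(6) ≈ 14.697*I)
B - 1*(-80) = 6*I*sqrt(6) - 1*(-80) = 6*I*sqrt(6) + 80 = 80 + 6*I*sqrt(6)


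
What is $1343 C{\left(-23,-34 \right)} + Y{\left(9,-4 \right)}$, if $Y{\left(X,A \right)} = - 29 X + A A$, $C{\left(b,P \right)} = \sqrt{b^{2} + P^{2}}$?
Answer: $-245 + 1343 \sqrt{1685} \approx 54884.0$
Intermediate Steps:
$C{\left(b,P \right)} = \sqrt{P^{2} + b^{2}}$
$Y{\left(X,A \right)} = A^{2} - 29 X$ ($Y{\left(X,A \right)} = - 29 X + A^{2} = A^{2} - 29 X$)
$1343 C{\left(-23,-34 \right)} + Y{\left(9,-4 \right)} = 1343 \sqrt{\left(-34\right)^{2} + \left(-23\right)^{2}} + \left(\left(-4\right)^{2} - 261\right) = 1343 \sqrt{1156 + 529} + \left(16 - 261\right) = 1343 \sqrt{1685} - 245 = -245 + 1343 \sqrt{1685}$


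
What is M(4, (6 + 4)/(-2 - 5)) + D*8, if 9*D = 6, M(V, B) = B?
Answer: 82/21 ≈ 3.9048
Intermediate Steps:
D = 2/3 (D = (1/9)*6 = 2/3 ≈ 0.66667)
M(4, (6 + 4)/(-2 - 5)) + D*8 = (6 + 4)/(-2 - 5) + (2/3)*8 = 10/(-7) + 16/3 = 10*(-1/7) + 16/3 = -10/7 + 16/3 = 82/21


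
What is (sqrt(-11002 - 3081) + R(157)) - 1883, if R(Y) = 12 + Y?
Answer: -1714 + I*sqrt(14083) ≈ -1714.0 + 118.67*I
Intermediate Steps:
(sqrt(-11002 - 3081) + R(157)) - 1883 = (sqrt(-11002 - 3081) + (12 + 157)) - 1883 = (sqrt(-14083) + 169) - 1883 = (I*sqrt(14083) + 169) - 1883 = (169 + I*sqrt(14083)) - 1883 = -1714 + I*sqrt(14083)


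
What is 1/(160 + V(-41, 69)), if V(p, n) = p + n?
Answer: 1/188 ≈ 0.0053191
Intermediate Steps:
V(p, n) = n + p
1/(160 + V(-41, 69)) = 1/(160 + (69 - 41)) = 1/(160 + 28) = 1/188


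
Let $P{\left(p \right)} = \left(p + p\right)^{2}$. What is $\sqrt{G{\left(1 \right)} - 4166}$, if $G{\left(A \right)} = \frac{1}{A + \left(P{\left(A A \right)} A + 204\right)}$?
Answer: $\frac{i \sqrt{181974837}}{209} \approx 64.545 i$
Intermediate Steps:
$P{\left(p \right)} = 4 p^{2}$ ($P{\left(p \right)} = \left(2 p\right)^{2} = 4 p^{2}$)
$G{\left(A \right)} = \frac{1}{204 + A + 4 A^{5}}$ ($G{\left(A \right)} = \frac{1}{A + \left(4 \left(A A\right)^{2} A + 204\right)} = \frac{1}{A + \left(4 \left(A^{2}\right)^{2} A + 204\right)} = \frac{1}{A + \left(4 A^{4} A + 204\right)} = \frac{1}{A + \left(4 A^{5} + 204\right)} = \frac{1}{A + \left(204 + 4 A^{5}\right)} = \frac{1}{204 + A + 4 A^{5}}$)
$\sqrt{G{\left(1 \right)} - 4166} = \sqrt{\frac{1}{204 + 1 + 4 \cdot 1^{5}} - 4166} = \sqrt{\frac{1}{204 + 1 + 4 \cdot 1} - 4166} = \sqrt{\frac{1}{204 + 1 + 4} - 4166} = \sqrt{\frac{1}{209} - 4166} = \sqrt{- \frac{870693}{209}} = \frac{i \sqrt{181974837}}{209}$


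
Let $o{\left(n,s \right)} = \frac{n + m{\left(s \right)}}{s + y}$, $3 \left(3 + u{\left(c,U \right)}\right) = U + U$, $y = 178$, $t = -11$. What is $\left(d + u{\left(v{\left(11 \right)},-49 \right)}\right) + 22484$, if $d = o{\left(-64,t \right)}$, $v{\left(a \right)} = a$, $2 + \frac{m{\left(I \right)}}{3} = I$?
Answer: $\frac{11246306}{501} \approx 22448.0$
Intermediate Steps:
$m{\left(I \right)} = -6 + 3 I$
$u{\left(c,U \right)} = -3 + \frac{2 U}{3}$ ($u{\left(c,U \right)} = -3 + \frac{U + U}{3} = -3 + \frac{2 U}{3}$)
$o{\left(n,s \right)} = \frac{-6 + n + 3 s}{178 + s}$ ($o{\left(n,s \right)} = \frac{n + \left(-6 + 3 s\right)}{s + 178} = \frac{-6 + n + 3 s}{178 + s}$)
$d = - \frac{103}{167}$ ($d = \frac{-6 - 64 + 3 \left(-11\right)}{178 - 11} = \frac{-6 - 64 - 33}{167} = \frac{1}{167} \left(-103\right) = - \frac{103}{167} \approx -0.61677$)
$\left(d + u{\left(v{\left(11 \right)},-49 \right)}\right) + 22484 = \left(- \frac{103}{167} + \left(-3 + \frac{2}{3} \left(-49\right)\right)\right) + 22484 = \left(- \frac{103}{167} - \frac{107}{3}\right) + 22484 = - \frac{18178}{501} + 22484 = \frac{11246306}{501}$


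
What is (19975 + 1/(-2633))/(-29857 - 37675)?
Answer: -26297087/88905878 ≈ -0.29579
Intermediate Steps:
(19975 + 1/(-2633))/(-29857 - 37675) = (19975 - 1/2633)/(-67532) = (52594174/2633)*(-1/67532) = -26297087/88905878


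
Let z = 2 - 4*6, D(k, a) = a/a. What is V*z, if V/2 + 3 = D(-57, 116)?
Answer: 88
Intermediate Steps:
D(k, a) = 1
V = -4 (V = -6 + 2*1 = -6 + 2 = -4)
z = -22 (z = 2 - 24 = -22)
V*z = -4*(-22) = 88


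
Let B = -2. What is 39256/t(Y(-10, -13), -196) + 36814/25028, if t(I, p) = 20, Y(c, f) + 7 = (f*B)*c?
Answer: 122904431/62570 ≈ 1964.3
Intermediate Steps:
Y(c, f) = -7 - 2*c*f (Y(c, f) = -7 + (f*(-2))*c = -7 + (-2*f)*c = -7 - 2*c*f)
39256/t(Y(-10, -13), -196) + 36814/25028 = 39256/20 + 36814/25028 = 39256*(1/20) + 36814*(1/25028) = 9814/5 + 18407/12514 = 122904431/62570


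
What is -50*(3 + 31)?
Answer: -1700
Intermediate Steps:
-50*(3 + 31) = -50*34 = -1700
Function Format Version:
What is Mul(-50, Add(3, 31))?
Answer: -1700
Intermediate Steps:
Mul(-50, Add(3, 31)) = Mul(-50, 34) = -1700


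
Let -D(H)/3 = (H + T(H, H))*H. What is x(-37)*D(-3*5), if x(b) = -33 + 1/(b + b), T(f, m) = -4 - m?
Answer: 219870/37 ≈ 5942.4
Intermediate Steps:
x(b) = -33 + 1/(2*b)
D(H) = 12*H (D(H) = -3*(H + (-4 - H))*H = -(-12)*H = 12*H)
x(-37)*D(-3*5) = (-33 + (½)/(-37))*(12*(-3*5)) = (-33 + (½)*(-1/37))*(12*(-15)) = (-33 - 1/74)*(-180) = -2443/74*(-180) = 219870/37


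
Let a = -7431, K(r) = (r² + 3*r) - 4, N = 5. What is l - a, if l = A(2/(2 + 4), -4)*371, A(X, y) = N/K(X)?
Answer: 176511/26 ≈ 6788.9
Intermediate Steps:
K(r) = -4 + r² + 3*r
A(X, y) = 5/(-4 + X² + 3*X)
l = -16695/26 (l = (5/(-4 + (2/(2 + 4))² + 3*(2/(2 + 4))))*371 = (5/(-4 + (2/6)² + 3*(2/6)))*371 = (5/(-4 + (2*(⅙))² + 3*(2*(⅙))))*371 = (5/(-4 + (⅓)² + 3*(⅓)))*371 = (5/(-4 + ⅑ + 1))*371 = (5/(-26/9))*371 = (5*(-9/26))*371 = -45/26*371 = -16695/26 ≈ -642.12)
l - a = -16695/26 - 1*(-7431) = -16695/26 + 7431 = 176511/26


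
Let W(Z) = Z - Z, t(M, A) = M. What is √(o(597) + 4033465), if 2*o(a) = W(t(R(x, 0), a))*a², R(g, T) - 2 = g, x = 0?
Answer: √4033465 ≈ 2008.3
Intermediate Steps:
R(g, T) = 2 + g
W(Z) = 0
o(a) = 0 (o(a) = (0*a²)/2 = (½)*0 = 0)
√(o(597) + 4033465) = √(0 + 4033465) = √4033465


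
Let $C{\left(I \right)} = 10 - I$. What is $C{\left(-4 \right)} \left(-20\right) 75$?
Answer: $-21000$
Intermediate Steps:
$C{\left(-4 \right)} \left(-20\right) 75 = \left(10 - -4\right) \left(-20\right) 75 = \left(10 + 4\right) \left(-20\right) 75 = 14 \left(-20\right) 75 = \left(-280\right) 75 = -21000$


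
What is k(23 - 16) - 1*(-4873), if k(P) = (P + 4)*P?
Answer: 4950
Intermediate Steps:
k(P) = P*(4 + P) (k(P) = (4 + P)*P = P*(4 + P))
k(23 - 16) - 1*(-4873) = (23 - 16)*(4 + (23 - 16)) - 1*(-4873) = 7*(4 + 7) + 4873 = 7*11 + 4873 = 77 + 4873 = 4950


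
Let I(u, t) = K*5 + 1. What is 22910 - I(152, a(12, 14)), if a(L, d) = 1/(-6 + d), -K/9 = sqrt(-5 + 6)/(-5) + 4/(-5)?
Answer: 22864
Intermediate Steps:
K = 9 (K = -9*(sqrt(-5 + 6)/(-5) + 4/(-5)) = -9*(sqrt(1)*(-1/5) + 4*(-1/5)) = -9*(1*(-1/5) - 4/5) = -9*(-1/5 - 4/5) = -9*(-1) = 9)
I(u, t) = 46 (I(u, t) = 9*5 + 1 = 45 + 1 = 46)
22910 - I(152, a(12, 14)) = 22910 - 1*46 = 22910 - 46 = 22864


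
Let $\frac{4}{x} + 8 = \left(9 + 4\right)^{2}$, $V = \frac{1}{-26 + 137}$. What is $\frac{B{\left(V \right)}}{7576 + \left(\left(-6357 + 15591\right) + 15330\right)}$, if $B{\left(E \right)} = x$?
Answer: $\frac{1}{1293635} \approx 7.7302 \cdot 10^{-7}$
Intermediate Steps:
$V = \frac{1}{111} \approx 0.009009$
$x = \frac{4}{161}$ ($x = \frac{4}{-8 + \left(9 + 4\right)^{2}} = \frac{4}{-8 + 13^{2}} = \frac{4}{-8 + 169} = \frac{4}{161} \approx 0.024845$)
$B{\left(E \right)} = \frac{4}{161}$
$\frac{B{\left(V \right)}}{7576 + \left(\left(-6357 + 15591\right) + 15330\right)} = \frac{4}{161 \left(7576 + \left(\left(-6357 + 15591\right) + 15330\right)\right)} = \frac{4}{161 \left(7576 + \left(9234 + 15330\right)\right)} = \frac{4}{161 \left(7576 + 24564\right)} = \frac{4}{161 \cdot 32140} = \frac{4}{161} \cdot \frac{1}{32140} = \frac{1}{1293635}$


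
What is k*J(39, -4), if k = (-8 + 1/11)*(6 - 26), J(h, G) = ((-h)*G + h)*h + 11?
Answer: 13251840/11 ≈ 1.2047e+6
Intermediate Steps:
J(h, G) = 11 + h*(h - G*h) (J(h, G) = (-G*h + h)*h + 11 = (h - G*h)*h + 11 = h*(h - G*h) + 11 = 11 + h*(h - G*h))
k = 1740/11 (k = (-8 + 1/11)*(-20) = -87/11*(-20) = 1740/11 ≈ 158.18)
k*J(39, -4) = 1740*(11 + 39² - 1*(-4)*39²)/11 = 1740*(11 + 1521 - 1*(-4)*1521)/11 = 1740*(11 + 1521 + 6084)/11 = (1740/11)*7616 = 13251840/11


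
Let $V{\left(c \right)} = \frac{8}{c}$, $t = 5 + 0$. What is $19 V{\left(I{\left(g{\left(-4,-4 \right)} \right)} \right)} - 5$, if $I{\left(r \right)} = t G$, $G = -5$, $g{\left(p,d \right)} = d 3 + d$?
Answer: $- \frac{277}{25} \approx -11.08$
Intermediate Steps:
$g{\left(p,d \right)} = 4 d$ ($g{\left(p,d \right)} = 3 d + d = 4 d$)
$t = 5$
$I{\left(r \right)} = -25$ ($I{\left(r \right)} = 5 \left(-5\right) = -25$)
$19 V{\left(I{\left(g{\left(-4,-4 \right)} \right)} \right)} - 5 = 19 \frac{8}{-25} - 5 = 19 \cdot 8 \left(- \frac{1}{25}\right) - 5 = 19 \left(- \frac{8}{25}\right) - 5 = - \frac{152}{25} - 5 = - \frac{277}{25}$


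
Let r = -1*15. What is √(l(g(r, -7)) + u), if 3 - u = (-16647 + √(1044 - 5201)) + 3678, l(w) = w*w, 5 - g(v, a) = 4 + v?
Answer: √(13228 - I*√4157) ≈ 115.01 - 0.2803*I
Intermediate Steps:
r = -15
g(v, a) = 1 - v (g(v, a) = 5 - (4 + v) = 5 + (-4 - v) = 1 - v)
l(w) = w²
u = 12972 - I*√4157 (u = 3 - ((-16647 + √(1044 - 5201)) + 3678) = 3 - ((-16647 + √(-4157)) + 3678) = 3 - ((-16647 + I*√4157) + 3678) = 3 - (-12969 + I*√4157) = 3 + (12969 - I*√4157) = 12972 - I*√4157 ≈ 12972.0 - 64.475*I)
√(l(g(r, -7)) + u) = √((1 - 1*(-15))² + (12972 - I*√4157)) = √((1 + 15)² + (12972 - I*√4157)) = √(16² + (12972 - I*√4157)) = √(256 + (12972 - I*√4157)) = √(13228 - I*√4157)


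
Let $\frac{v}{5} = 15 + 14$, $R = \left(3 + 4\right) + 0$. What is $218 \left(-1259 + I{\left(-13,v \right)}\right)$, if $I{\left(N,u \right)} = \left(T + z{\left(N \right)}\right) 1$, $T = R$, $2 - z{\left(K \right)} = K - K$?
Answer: $-272500$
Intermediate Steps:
$z{\left(K \right)} = 2$ ($z{\left(K \right)} = 2 - \left(K - K\right) = 2 - 0 = 2 + 0 = 2$)
$R = 7$ ($R = 7 + 0 = 7$)
$T = 7$
$v = 145$ ($v = 5 \left(15 + 14\right) = 5 \cdot 29 = 145$)
$I{\left(N,u \right)} = 9$ ($I{\left(N,u \right)} = \left(7 + 2\right) 1 = 9 \cdot 1 = 9$)
$218 \left(-1259 + I{\left(-13,v \right)}\right) = 218 \left(-1259 + 9\right) = 218 \left(-1250\right) = -272500$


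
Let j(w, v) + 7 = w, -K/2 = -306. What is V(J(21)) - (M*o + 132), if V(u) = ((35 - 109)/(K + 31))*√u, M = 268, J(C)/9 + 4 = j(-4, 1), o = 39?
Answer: -10584 - 222*I*√15/643 ≈ -10584.0 - 1.3372*I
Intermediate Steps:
K = 612 (K = -2*(-306) = 612)
j(w, v) = -7 + w
J(C) = -135 (J(C) = -36 + 9*(-7 - 4) = -36 + 9*(-11) = -36 - 99 = -135)
V(u) = -74*√u/643 (V(u) = ((35 - 109)/(612 + 31))*√u = (-74/643)*√u = (-74*1/643)*√u = -74*√u/643)
V(J(21)) - (M*o + 132) = -222*I*√15/643 - (268*39 + 132) = -222*I*√15/643 - (10452 + 132) = -222*I*√15/643 - 1*10584 = -222*I*√15/643 - 10584 = -10584 - 222*I*√15/643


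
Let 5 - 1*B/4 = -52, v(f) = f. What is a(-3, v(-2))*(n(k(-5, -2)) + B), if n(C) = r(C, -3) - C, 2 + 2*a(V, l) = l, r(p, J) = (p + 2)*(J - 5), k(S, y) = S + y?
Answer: -550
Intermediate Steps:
r(p, J) = (-5 + J)*(2 + p) (r(p, J) = (2 + p)*(-5 + J) = (-5 + J)*(2 + p))
B = 228 (B = 20 - 4*(-52) = 20 + 208 = 228)
a(V, l) = -1 + l/2
n(C) = -16 - 9*C (n(C) = (-10 - 5*C + 2*(-3) - 3*C) - C = (-10 - 5*C - 6 - 3*C) - C = (-16 - 8*C) - C = -16 - 9*C)
a(-3, v(-2))*(n(k(-5, -2)) + B) = (-1 + (½)*(-2))*((-16 - 9*(-5 - 2)) + 228) = (-1 - 1)*((-16 - 9*(-7)) + 228) = -2*((-16 + 63) + 228) = -2*(47 + 228) = -2*275 = -550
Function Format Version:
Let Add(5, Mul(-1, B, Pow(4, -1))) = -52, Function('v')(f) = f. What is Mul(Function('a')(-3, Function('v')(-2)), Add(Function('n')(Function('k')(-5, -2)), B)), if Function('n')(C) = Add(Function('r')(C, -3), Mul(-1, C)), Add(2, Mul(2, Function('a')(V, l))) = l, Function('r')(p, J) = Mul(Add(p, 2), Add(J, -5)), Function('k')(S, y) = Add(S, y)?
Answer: -550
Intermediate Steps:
Function('r')(p, J) = Mul(Add(-5, J), Add(2, p)) (Function('r')(p, J) = Mul(Add(2, p), Add(-5, J)) = Mul(Add(-5, J), Add(2, p)))
B = 228 (B = Add(20, Mul(-4, -52)) = Add(20, 208) = 228)
Function('a')(V, l) = Add(-1, Mul(Rational(1, 2), l))
Function('n')(C) = Add(-16, Mul(-9, C)) (Function('n')(C) = Add(Add(-10, Mul(-5, C), Mul(2, -3), Mul(-3, C)), Mul(-1, C)) = Add(Add(-10, Mul(-5, C), -6, Mul(-3, C)), Mul(-1, C)) = Add(Add(-16, Mul(-8, C)), Mul(-1, C)) = Add(-16, Mul(-9, C)))
Mul(Function('a')(-3, Function('v')(-2)), Add(Function('n')(Function('k')(-5, -2)), B)) = Mul(Add(-1, Mul(Rational(1, 2), -2)), Add(Add(-16, Mul(-9, Add(-5, -2))), 228)) = Mul(Add(-1, -1), Add(Add(-16, Mul(-9, -7)), 228)) = Mul(-2, Add(Add(-16, 63), 228)) = Mul(-2, Add(47, 228)) = Mul(-2, 275) = -550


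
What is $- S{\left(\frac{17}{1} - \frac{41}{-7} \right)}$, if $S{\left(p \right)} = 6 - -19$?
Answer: $-25$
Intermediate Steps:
$S{\left(p \right)} = 25$ ($S{\left(p \right)} = 6 + 19 = 25$)
$- S{\left(\frac{17}{1} - \frac{41}{-7} \right)} = \left(-1\right) 25 = -25$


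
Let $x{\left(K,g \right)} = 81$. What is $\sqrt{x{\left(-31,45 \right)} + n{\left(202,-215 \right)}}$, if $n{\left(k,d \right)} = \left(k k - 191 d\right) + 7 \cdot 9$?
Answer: $\sqrt{82013} \approx 286.38$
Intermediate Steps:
$n{\left(k,d \right)} = 63 + k^{2} - 191 d$ ($n{\left(k,d \right)} = \left(k^{2} - 191 d\right) + 63 = 63 + k^{2} - 191 d$)
$\sqrt{x{\left(-31,45 \right)} + n{\left(202,-215 \right)}} = \sqrt{81 + \left(63 + 202^{2} - -41065\right)} = \sqrt{81 + \left(63 + 40804 + 41065\right)} = \sqrt{81 + 81932} = \sqrt{82013}$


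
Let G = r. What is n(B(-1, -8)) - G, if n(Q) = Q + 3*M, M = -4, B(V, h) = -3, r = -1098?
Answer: 1083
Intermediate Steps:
G = -1098
n(Q) = -12 + Q (n(Q) = Q + 3*(-4) = Q - 12 = -12 + Q)
n(B(-1, -8)) - G = (-12 - 3) - 1*(-1098) = -15 + 1098 = 1083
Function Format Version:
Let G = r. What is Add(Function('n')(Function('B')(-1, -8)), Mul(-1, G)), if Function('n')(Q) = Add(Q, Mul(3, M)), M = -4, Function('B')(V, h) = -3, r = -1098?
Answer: 1083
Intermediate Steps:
G = -1098
Function('n')(Q) = Add(-12, Q) (Function('n')(Q) = Add(Q, Mul(3, -4)) = Add(Q, -12) = Add(-12, Q))
Add(Function('n')(Function('B')(-1, -8)), Mul(-1, G)) = Add(Add(-12, -3), Mul(-1, -1098)) = Add(-15, 1098) = 1083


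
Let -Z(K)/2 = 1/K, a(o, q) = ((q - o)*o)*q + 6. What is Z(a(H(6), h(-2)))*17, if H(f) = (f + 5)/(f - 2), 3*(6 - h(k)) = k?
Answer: -1224/2801 ≈ -0.43699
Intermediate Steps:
h(k) = 6 - k/3
H(f) = (5 + f)/(-2 + f)
a(o, q) = 6 + o*q*(q - o) (a(o, q) = (o*(q - o))*q + 6 = o*q*(q - o) + 6 = 6 + o*q*(q - o))
Z(K) = -2/K
Z(a(H(6), h(-2)))*17 = -2/(6 + ((5 + 6)/(-2 + 6))*(6 - ⅓*(-2))² - (6 - ⅓*(-2))*((5 + 6)/(-2 + 6))²)*17 = -2/(6 + (11/4)*(6 + ⅔)² - (6 + ⅔)*(11/4)²)*17 = -2/(6 + ((¼)*11)*(20/3)² - 1*20/3*((¼)*11)²)*17 = -2/(6 + (11/4)*(400/9) - 1*20/3*(11/4)²)*17 = -2/(6 + 1100/9 - 1*20/3*121/16)*17 = -2/(6 + 1100/9 - 605/12)*17 = -2/2801/36*17 = -2*36/2801*17 = -72/2801*17 = -1224/2801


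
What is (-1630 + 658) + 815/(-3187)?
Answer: -3098579/3187 ≈ -972.26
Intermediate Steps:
(-1630 + 658) + 815/(-3187) = -972 + 815*(-1/3187) = -972 - 815/3187 = -3098579/3187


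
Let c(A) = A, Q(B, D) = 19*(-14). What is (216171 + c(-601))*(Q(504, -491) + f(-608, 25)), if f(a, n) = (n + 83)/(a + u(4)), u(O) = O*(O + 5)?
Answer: -8205672050/143 ≈ -5.7382e+7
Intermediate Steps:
Q(B, D) = -266
u(O) = O*(5 + O)
f(a, n) = (83 + n)/(36 + a) (f(a, n) = (n + 83)/(a + 4*(5 + 4)) = (83 + n)/(a + 4*9) = (83 + n)/(a + 36) = (83 + n)/(36 + a))
(216171 + c(-601))*(Q(504, -491) + f(-608, 25)) = (216171 - 601)*(-266 + (83 + 25)/(36 - 608)) = 215570*(-266 + 108/(-572)) = 215570*(-266 - 1/572*108) = 215570*(-266 - 27/143) = 215570*(-38065/143) = -8205672050/143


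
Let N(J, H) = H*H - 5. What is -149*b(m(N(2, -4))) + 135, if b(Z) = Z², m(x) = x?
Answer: -17894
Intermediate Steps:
N(J, H) = -5 + H² (N(J, H) = H² - 5 = -5 + H²)
-149*b(m(N(2, -4))) + 135 = -149*(-5 + (-4)²)² + 135 = -149*(-5 + 16)² + 135 = -149*11² + 135 = -149*121 + 135 = -18029 + 135 = -17894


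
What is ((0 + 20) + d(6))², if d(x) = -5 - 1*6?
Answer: 81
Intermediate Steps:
d(x) = -11 (d(x) = -5 - 6 = -11)
((0 + 20) + d(6))² = ((0 + 20) - 11)² = (20 - 11)² = 9² = 81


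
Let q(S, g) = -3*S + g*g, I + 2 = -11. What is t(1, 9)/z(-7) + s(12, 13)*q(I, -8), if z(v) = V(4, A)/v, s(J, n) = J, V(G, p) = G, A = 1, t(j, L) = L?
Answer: 4881/4 ≈ 1220.3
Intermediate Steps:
I = -13 (I = -2 - 11 = -13)
q(S, g) = g**2 - 3*S (q(S, g) = -3*S + g**2 = g**2 - 3*S)
z(v) = 4/v
t(1, 9)/z(-7) + s(12, 13)*q(I, -8) = 9/((4/(-7))) + 12*((-8)**2 - 3*(-13)) = 9/((4*(-1/7))) + 12*(64 + 39) = 9/(-4/7) + 12*103 = 9*(-7/4) + 1236 = -63/4 + 1236 = 4881/4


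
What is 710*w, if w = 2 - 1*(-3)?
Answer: 3550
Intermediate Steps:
w = 5 (w = 2 + 3 = 5)
710*w = 710*5 = 3550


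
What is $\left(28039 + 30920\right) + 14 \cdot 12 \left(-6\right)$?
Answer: $57951$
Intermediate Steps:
$\left(28039 + 30920\right) + 14 \cdot 12 \left(-6\right) = 58959 + 168 \left(-6\right) = 58959 - 1008 = 57951$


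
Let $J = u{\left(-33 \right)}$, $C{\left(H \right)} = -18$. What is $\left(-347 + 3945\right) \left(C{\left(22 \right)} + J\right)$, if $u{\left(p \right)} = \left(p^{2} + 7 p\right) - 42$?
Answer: $2871204$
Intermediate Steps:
$u{\left(p \right)} = -42 + p^{2} + 7 p$
$J = 816$ ($J = -42 + \left(-33\right)^{2} + 7 \left(-33\right) = -42 + 1089 - 231 = 816$)
$\left(-347 + 3945\right) \left(C{\left(22 \right)} + J\right) = \left(-347 + 3945\right) \left(-18 + 816\right) = 3598 \cdot 798 = 2871204$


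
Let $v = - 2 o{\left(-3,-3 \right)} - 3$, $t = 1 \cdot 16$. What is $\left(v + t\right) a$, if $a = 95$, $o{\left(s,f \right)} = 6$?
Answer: $95$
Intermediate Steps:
$t = 16$
$v = -15$ ($v = \left(-2\right) 6 - 3 = -12 - 3 = -15$)
$\left(v + t\right) a = \left(-15 + 16\right) 95 = 1 \cdot 95 = 95$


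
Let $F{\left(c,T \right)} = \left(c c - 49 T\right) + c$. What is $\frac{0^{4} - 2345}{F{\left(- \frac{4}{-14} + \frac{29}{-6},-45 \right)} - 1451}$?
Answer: $- \frac{827316}{271703} \approx -3.0449$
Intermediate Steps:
$F{\left(c,T \right)} = c + c^{2} - 49 T$ ($F{\left(c,T \right)} = \left(c^{2} - 49 T\right) + c = c + c^{2} - 49 T$)
$\frac{0^{4} - 2345}{F{\left(- \frac{4}{-14} + \frac{29}{-6},-45 \right)} - 1451} = \frac{0^{4} - 2345}{\left(\left(- \frac{4}{-14} + \frac{29}{-6}\right) + \left(- \frac{4}{-14} + \frac{29}{-6}\right)^{2} - -2205\right) - 1451} = \frac{0 - 2345}{\left(\left(\left(-4\right) \left(- \frac{1}{14}\right) + 29 \left(- \frac{1}{6}\right)\right) + \left(\left(-4\right) \left(- \frac{1}{14}\right) + 29 \left(- \frac{1}{6}\right)\right)^{2} + 2205\right) - 1451} = - \frac{2345}{\left(\left(\frac{2}{7} - \frac{29}{6}\right) + \left(\frac{2}{7} - \frac{29}{6}\right)^{2} + 2205\right) - 1451} = - \frac{2345}{\left(- \frac{191}{42} + \left(- \frac{191}{42}\right)^{2} + 2205\right) - 1451} = - \frac{2345}{\left(- \frac{191}{42} + \frac{36481}{1764} + 2205\right) - 1451} = - \frac{2345}{\frac{3918079}{1764} - 1451} = - \frac{2345}{\frac{1358515}{1764}} = \left(-2345\right) \frac{1764}{1358515} = - \frac{827316}{271703}$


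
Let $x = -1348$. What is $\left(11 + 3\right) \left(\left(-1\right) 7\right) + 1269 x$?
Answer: $-1710710$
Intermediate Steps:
$\left(11 + 3\right) \left(\left(-1\right) 7\right) + 1269 x = \left(11 + 3\right) \left(\left(-1\right) 7\right) + 1269 \left(-1348\right) = 14 \left(-7\right) - 1710612 = -98 - 1710612 = -1710710$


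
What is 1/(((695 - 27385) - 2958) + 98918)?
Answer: 1/69270 ≈ 1.4436e-5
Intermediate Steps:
1/(((695 - 27385) - 2958) + 98918) = 1/((-26690 - 2958) + 98918) = 1/(-29648 + 98918) = 1/69270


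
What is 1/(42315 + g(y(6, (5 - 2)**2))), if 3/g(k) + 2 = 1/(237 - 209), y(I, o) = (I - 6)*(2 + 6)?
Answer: 55/2327241 ≈ 2.3633e-5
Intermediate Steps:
y(I, o) = -48 + 8*I (y(I, o) = (-6 + I)*8 = -48 + 8*I)
g(k) = -84/55 (g(k) = 3/(-2 + 1/(237 - 209)) = 3/(-2 + 1/28) = 3/(-55/28) = 3*(-28/55) = -84/55)
1/(42315 + g(y(6, (5 - 2)**2))) = 1/(42315 - 84/55) = 1/(2327241/55) = 55/2327241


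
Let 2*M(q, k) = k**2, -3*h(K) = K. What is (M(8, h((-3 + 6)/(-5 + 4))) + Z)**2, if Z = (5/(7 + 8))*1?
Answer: 25/36 ≈ 0.69444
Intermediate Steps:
h(K) = -K/3
M(q, k) = k**2/2
Z = 1/3 (Z = (5/15)*1 = (5*(1/15))*1 = (1/3)*1 = 1/3 ≈ 0.33333)
(M(8, h((-3 + 6)/(-5 + 4))) + Z)**2 = ((-(-3 + 6)/(3*(-5 + 4)))**2/2 + 1/3)**2 = ((-1/(-1))**2/2 + 1/3)**2 = ((-(-1))**2/2 + 1/3)**2 = ((-1/3*(-3))**2/2 + 1/3)**2 = ((1/2)*1**2 + 1/3)**2 = ((1/2)*1 + 1/3)**2 = (1/2 + 1/3)**2 = (5/6)**2 = 25/36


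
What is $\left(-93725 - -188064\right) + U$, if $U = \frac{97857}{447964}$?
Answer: $\frac{42260573653}{447964} \approx 94339.0$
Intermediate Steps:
$U = \frac{97857}{447964}$ ($U = 97857 \cdot \frac{1}{447964} = \frac{97857}{447964} \approx 0.21845$)
$\left(-93725 - -188064\right) + U = \left(-93725 - -188064\right) + \frac{97857}{447964} = \left(-93725 + 188064\right) + \frac{97857}{447964} = 94339 + \frac{97857}{447964} = \frac{42260573653}{447964}$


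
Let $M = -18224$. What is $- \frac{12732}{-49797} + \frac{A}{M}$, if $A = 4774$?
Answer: $- \frac{950485}{151250088} \approx -0.0062842$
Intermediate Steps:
$- \frac{12732}{-49797} + \frac{A}{M} = - \frac{12732}{-49797} + \frac{4774}{-18224} = \left(-12732\right) \left(- \frac{1}{49797}\right) + 4774 \left(- \frac{1}{18224}\right) = \frac{4244}{16599} - \frac{2387}{9112} = - \frac{950485}{151250088}$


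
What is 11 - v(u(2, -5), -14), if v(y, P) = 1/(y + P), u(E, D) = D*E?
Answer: 265/24 ≈ 11.042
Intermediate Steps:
v(y, P) = 1/(P + y)
11 - v(u(2, -5), -14) = 11 - 1/(-14 - 5*2) = 11 - 1/(-14 - 10) = 11 - 1/(-24) = 11 - 1*(-1/24) = 11 + 1/24 = 265/24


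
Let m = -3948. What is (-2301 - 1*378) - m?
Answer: 1269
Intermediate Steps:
(-2301 - 1*378) - m = (-2301 - 1*378) - 1*(-3948) = (-2301 - 378) + 3948 = -2679 + 3948 = 1269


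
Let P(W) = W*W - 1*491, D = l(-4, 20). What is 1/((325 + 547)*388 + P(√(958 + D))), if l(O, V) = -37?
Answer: 1/338766 ≈ 2.9519e-6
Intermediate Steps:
D = -37
P(W) = -491 + W² (P(W) = W² - 491 = -491 + W²)
1/((325 + 547)*388 + P(√(958 + D))) = 1/((325 + 547)*388 + (-491 + (√(958 - 37))²)) = 1/(872*388 + (-491 + (√921)²)) = 1/(338336 + (-491 + 921)) = 1/(338336 + 430) = 1/338766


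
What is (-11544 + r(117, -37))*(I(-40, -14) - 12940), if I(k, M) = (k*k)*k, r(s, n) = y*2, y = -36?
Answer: 893735040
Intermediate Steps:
r(s, n) = -72 (r(s, n) = -36*2 = -72)
I(k, M) = k**3 (I(k, M) = k**2*k = k**3)
(-11544 + r(117, -37))*(I(-40, -14) - 12940) = (-11544 - 72)*((-40)**3 - 12940) = -11616*(-64000 - 12940) = -11616*(-76940) = 893735040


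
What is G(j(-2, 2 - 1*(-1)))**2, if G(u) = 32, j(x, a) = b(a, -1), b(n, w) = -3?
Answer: 1024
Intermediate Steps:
j(x, a) = -3
G(j(-2, 2 - 1*(-1)))**2 = 32**2 = 1024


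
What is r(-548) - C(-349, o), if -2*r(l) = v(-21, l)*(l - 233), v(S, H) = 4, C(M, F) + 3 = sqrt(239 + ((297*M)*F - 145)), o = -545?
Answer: 1565 - sqrt(56490979) ≈ -5951.0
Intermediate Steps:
C(M, F) = -3 + sqrt(94 + 297*F*M) (C(M, F) = -3 + sqrt(239 + ((297*M)*F - 145)) = -3 + sqrt(239 + (297*F*M - 145)) = -3 + sqrt(239 + (-145 + 297*F*M)) = -3 + sqrt(94 + 297*F*M))
r(l) = 466 - 2*l (r(l) = -2*(l - 233) = -2*(-233 + l) = -(-932 + 4*l)/2 = 466 - 2*l)
r(-548) - C(-349, o) = (466 - 2*(-548)) - (-3 + sqrt(94 + 297*(-545)*(-349))) = (466 + 1096) - (-3 + sqrt(94 + 56490885)) = 1562 - (-3 + sqrt(56490979)) = 1562 + (3 - sqrt(56490979)) = 1565 - sqrt(56490979)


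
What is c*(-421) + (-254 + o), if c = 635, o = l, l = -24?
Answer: -267613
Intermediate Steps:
o = -24
c*(-421) + (-254 + o) = 635*(-421) + (-254 - 24) = -267335 - 278 = -267613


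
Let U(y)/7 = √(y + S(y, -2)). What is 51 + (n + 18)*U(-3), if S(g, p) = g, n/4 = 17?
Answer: 51 + 602*I*√6 ≈ 51.0 + 1474.6*I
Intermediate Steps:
n = 68 (n = 4*17 = 68)
U(y) = 7*√2*√y (U(y) = 7*√(y + y) = 7*√(2*y) = 7*(√2*√y) = 7*√2*√y)
51 + (n + 18)*U(-3) = 51 + (68 + 18)*(7*√2*√(-3)) = 51 + 86*(7*√2*(I*√3)) = 51 + 86*(7*I*√6) = 51 + 602*I*√6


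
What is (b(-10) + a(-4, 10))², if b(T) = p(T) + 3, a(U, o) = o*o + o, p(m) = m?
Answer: 10609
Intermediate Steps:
a(U, o) = o + o² (a(U, o) = o² + o = o + o²)
b(T) = 3 + T (b(T) = T + 3 = 3 + T)
(b(-10) + a(-4, 10))² = ((3 - 10) + 10*(1 + 10))² = (-7 + 10*11)² = (-7 + 110)² = 103² = 10609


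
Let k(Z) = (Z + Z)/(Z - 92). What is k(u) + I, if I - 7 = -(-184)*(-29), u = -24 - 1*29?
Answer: -772599/145 ≈ -5328.3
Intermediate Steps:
u = -53 (u = -24 - 29 = -53)
I = -5329 (I = 7 - (-184)*(-29) = 7 - 92*58 = 7 - 5336 = -5329)
k(Z) = 2*Z/(-92 + Z) (k(Z) = (2*Z)/(-92 + Z) = 2*Z/(-92 + Z))
k(u) + I = 2*(-53)/(-92 - 53) - 5329 = 2*(-53)/(-145) - 5329 = 2*(-53)*(-1/145) - 5329 = 106/145 - 5329 = -772599/145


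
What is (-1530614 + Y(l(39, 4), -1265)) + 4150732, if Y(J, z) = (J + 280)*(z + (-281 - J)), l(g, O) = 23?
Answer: 2144711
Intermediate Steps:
Y(J, z) = (280 + J)*(-281 + z - J)
(-1530614 + Y(l(39, 4), -1265)) + 4150732 = (-1530614 + (-78680 - 1*23**2 - 561*23 + 280*(-1265) + 23*(-1265))) + 4150732 = (-1530614 + (-78680 - 1*529 - 12903 - 354200 - 29095)) + 4150732 = (-1530614 + (-78680 - 529 - 12903 - 354200 - 29095)) + 4150732 = (-1530614 - 475407) + 4150732 = -2006021 + 4150732 = 2144711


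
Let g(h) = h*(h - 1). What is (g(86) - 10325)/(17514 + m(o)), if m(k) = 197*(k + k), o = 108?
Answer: -335/6674 ≈ -0.050195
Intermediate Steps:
m(k) = 394*k (m(k) = 197*(2*k) = 394*k)
g(h) = h*(-1 + h)
(g(86) - 10325)/(17514 + m(o)) = (86*(-1 + 86) - 10325)/(17514 + 394*108) = (86*85 - 10325)/(17514 + 42552) = (7310 - 10325)/60066 = -3015*1/60066 = -335/6674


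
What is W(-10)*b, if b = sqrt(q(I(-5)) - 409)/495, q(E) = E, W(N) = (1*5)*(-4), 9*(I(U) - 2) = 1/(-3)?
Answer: -4*I*sqrt(32970)/891 ≈ -0.81516*I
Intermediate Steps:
I(U) = 53/27 (I(U) = 2 + (1/9)/(-3) = 2 + (1/9)*(-1/3) = 2 - 1/27 = 53/27)
W(N) = -20 (W(N) = 5*(-4) = -20)
b = I*sqrt(32970)/4455 (b = sqrt(53/27 - 409)/495 = sqrt(-10990/27)*(1/495) = (I*sqrt(32970)/9)*(1/495) = I*sqrt(32970)/4455 ≈ 0.040758*I)
W(-10)*b = -4*I*sqrt(32970)/891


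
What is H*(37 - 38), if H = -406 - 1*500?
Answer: 906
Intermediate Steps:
H = -906 (H = -406 - 500 = -906)
H*(37 - 38) = -906*(37 - 38) = -906*(-1) = 906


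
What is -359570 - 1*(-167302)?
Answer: -192268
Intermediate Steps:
-359570 - 1*(-167302) = -359570 + 167302 = -192268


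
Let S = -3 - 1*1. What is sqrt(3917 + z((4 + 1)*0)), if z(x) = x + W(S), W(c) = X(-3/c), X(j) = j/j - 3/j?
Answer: sqrt(3914) ≈ 62.562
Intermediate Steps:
X(j) = 1 - 3/j
S = -4 (S = -3 - 1 = -4)
W(c) = -c*(-3 - 3/c)/3 (W(c) = (-3 - 3/c)/((-3/c)) = (-c/3)*(-3 - 3/c) = -c*(-3 - 3/c)/3)
z(x) = -3 + x (z(x) = x + (1 - 4) = x - 3 = -3 + x)
sqrt(3917 + z((4 + 1)*0)) = sqrt(3917 + (-3 + (4 + 1)*0)) = sqrt(3917 + (-3 + 5*0)) = sqrt(3917 + (-3 + 0)) = sqrt(3917 - 3) = sqrt(3914)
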